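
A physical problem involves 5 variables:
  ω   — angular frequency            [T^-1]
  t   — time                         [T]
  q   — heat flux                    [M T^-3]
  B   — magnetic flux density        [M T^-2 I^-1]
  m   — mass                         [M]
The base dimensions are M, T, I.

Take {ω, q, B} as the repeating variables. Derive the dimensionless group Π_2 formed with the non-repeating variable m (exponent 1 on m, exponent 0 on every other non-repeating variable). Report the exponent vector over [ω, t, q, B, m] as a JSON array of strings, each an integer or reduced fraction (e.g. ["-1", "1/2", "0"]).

["3", "0", "-1", "0", "1"]

Write exponents as rows M,T,I / cols ω,t,q,B,m:
  M: [ 0  0  1  1  1]
  T: [-1  1 -3 -2  0]
  I: [ 0  0  0 -1  0]
RREF → pivots at {ω,q,B} ⇒ r = 3
Repeat: ω,q,B; free: t,m
RREF:
  r0: [   1   -1    0    0   -3]
  r1: [   0    0    1    0    1]
  r2: [   0    0    0    1    0]
Fix exponent of m at 1, t at 0; solve each RREF row for its pivot's exponent:
  r0: exp(ω) + (-3)·1 = 0 ⇒ exp(ω) = 3
  r1: exp(q) + (1)·1 = 0 ⇒ exp(q) = -1
  r2: exp(B) + (0)·1 = 0 ⇒ exp(B) = 0
Π_2 = ω^3 · q^-1 · m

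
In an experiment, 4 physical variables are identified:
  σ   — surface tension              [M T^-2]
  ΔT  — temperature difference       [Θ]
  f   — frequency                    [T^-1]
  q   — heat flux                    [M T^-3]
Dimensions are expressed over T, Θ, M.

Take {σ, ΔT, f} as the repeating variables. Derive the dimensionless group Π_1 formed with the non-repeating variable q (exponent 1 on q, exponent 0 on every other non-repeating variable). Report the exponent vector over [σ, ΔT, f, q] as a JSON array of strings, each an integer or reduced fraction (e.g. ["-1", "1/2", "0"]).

Exponent matrix [T,Θ,M] × [σ,ΔT,f,q]:
  T: [-2  0 -1 -3]
  Θ: [ 0  1  0  0]
  M: [ 1  0  0  1]
Row reduction gives pivot columns σ,ΔT,f; rank = 3
Repeat: σ,ΔT,f; free: q
RREF:
  r0: [   1    0    0    1]
  r1: [   0    1    0    0]
  r2: [   0    0    1    1]
Fix exponent of q at 1; solve each RREF row for its pivot's exponent:
  r0: exp(σ) + (1)·1 = 0 ⇒ exp(σ) = -1
  r1: exp(ΔT) + (0)·1 = 0 ⇒ exp(ΔT) = 0
  r2: exp(f) + (1)·1 = 0 ⇒ exp(f) = -1
Π_1 = σ^-1 · f^-1 · q

["-1", "0", "-1", "1"]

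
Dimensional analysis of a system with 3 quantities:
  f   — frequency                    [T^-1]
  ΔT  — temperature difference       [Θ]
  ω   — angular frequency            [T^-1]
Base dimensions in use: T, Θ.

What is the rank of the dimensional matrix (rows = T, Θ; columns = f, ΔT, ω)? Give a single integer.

2

Dimensional matrix (T×Θ by f×ΔT×ω):
  T: [-1  0 -1]
  Θ: [ 0  1  0]
Echelon form has 2 nonzero rows (pivots: f,ΔT)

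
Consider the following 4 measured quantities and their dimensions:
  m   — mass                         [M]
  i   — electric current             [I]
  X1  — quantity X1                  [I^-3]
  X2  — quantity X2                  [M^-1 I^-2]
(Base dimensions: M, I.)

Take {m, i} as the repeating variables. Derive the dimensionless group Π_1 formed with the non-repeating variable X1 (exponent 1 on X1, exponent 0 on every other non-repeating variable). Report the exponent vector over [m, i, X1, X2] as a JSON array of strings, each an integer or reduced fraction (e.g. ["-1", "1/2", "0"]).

Write exponents as rows M,I / cols m,i,X1,X2:
  M: [ 1  0  0 -1]
  I: [ 0  1 -3 -2]
RREF → pivots at {m,i} ⇒ r = 2
Repeat: m,i; free: X1,X2
RREF:
  r0: [   1    0    0   -1]
  r1: [   0    1   -3   -2]
Fix exponent of X1 at 1, X2 at 0; solve each RREF row for its pivot's exponent:
  r0: exp(m) + (0)·1 = 0 ⇒ exp(m) = 0
  r1: exp(i) + (-3)·1 = 0 ⇒ exp(i) = 3
Π_1 = i^3 · X1

["0", "3", "1", "0"]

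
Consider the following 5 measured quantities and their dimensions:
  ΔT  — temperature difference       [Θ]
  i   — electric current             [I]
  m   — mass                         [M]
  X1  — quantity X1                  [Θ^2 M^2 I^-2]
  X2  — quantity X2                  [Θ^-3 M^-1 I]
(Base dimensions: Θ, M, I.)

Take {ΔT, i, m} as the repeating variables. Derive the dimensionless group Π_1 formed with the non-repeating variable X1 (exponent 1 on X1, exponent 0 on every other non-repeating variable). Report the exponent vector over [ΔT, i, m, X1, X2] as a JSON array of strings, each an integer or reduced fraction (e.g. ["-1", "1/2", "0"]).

["-2", "2", "-2", "1", "0"]

Write exponents as rows Θ,M,I / cols ΔT,i,m,X1,X2:
  Θ: [ 1  0  0  2 -3]
  M: [ 0  0  1  2 -1]
  I: [ 0  1  0 -2  1]
Row reduction gives pivot columns ΔT,i,m; rank = 3
Pivot set = {ΔT,i,m}, free = {X1,X2}
RREF:
  r0: [   1    0    0    2   -3]
  r1: [   0    1    0   -2    1]
  r2: [   0    0    1    2   -1]
Fix exponent of X1 at 1, X2 at 0; solve each RREF row for its pivot's exponent:
  r0: exp(ΔT) + (2)·1 = 0 ⇒ exp(ΔT) = -2
  r1: exp(i) + (-2)·1 = 0 ⇒ exp(i) = 2
  r2: exp(m) + (2)·1 = 0 ⇒ exp(m) = -2
Π_1 = ΔT^-2 · i^2 · m^-2 · X1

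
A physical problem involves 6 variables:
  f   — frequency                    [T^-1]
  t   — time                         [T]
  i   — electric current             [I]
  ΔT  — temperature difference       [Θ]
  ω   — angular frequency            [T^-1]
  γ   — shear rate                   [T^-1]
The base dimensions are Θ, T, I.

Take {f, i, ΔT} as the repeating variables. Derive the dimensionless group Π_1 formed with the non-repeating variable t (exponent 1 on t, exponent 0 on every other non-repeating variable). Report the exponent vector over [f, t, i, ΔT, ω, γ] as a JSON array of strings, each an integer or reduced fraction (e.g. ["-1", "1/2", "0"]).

["1", "1", "0", "0", "0", "0"]

Dimensional matrix (Θ×T×I by f×t×i×ΔT×ω×γ):
  Θ: [ 0  0  0  1  0  0]
  T: [-1  1  0  0 -1 -1]
  I: [ 0  0  1  0  0  0]
RREF → pivots at {f,i,ΔT} ⇒ r = 3
Pivot set = {f,i,ΔT}, free = {t,ω,γ}
RREF:
  r0: [   1   -1    0    0    1    1]
  r1: [   0    0    1    0    0    0]
  r2: [   0    0    0    1    0    0]
Fix exponent of t at 1, ω at 0, γ at 0; solve each RREF row for its pivot's exponent:
  r0: exp(f) + (-1)·1 = 0 ⇒ exp(f) = 1
  r1: exp(i) + (0)·1 = 0 ⇒ exp(i) = 0
  r2: exp(ΔT) + (0)·1 = 0 ⇒ exp(ΔT) = 0
Π_1 = f · t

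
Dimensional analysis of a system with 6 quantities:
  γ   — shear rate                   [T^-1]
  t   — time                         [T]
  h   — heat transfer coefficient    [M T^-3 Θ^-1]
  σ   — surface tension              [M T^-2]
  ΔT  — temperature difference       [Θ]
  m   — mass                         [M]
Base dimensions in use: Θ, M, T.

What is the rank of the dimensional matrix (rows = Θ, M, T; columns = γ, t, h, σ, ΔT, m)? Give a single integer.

Write exponents as rows Θ,M,T / cols γ,t,h,σ,ΔT,m:
  Θ: [ 0  0 -1  0  1  0]
  M: [ 0  0  1  1  0  1]
  T: [-1  1 -3 -2  0  0]
Row reduction gives pivot columns γ,h,σ; rank = 3

3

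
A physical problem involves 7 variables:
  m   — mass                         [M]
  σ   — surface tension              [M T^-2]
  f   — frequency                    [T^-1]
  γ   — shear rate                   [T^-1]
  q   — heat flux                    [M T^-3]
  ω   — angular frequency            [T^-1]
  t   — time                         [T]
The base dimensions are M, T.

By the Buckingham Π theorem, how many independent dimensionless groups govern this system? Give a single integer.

Exponent matrix [M,T] × [m,σ,f,γ,q,ω,t]:
  M: [ 1  1  0  0  1  0  0]
  T: [ 0 -2 -1 -1 -3 -1  1]
RREF → pivots at {m,σ} ⇒ r = 2
7 vars − rank 2 = 5 Π groups

5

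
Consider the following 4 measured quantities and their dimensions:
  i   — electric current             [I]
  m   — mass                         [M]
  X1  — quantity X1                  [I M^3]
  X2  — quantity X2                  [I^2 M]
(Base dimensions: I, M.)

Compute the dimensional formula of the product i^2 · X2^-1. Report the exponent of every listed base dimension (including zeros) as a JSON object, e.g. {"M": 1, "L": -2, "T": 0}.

{"I": 0, "M": -1}

Dimensional matrix (I×M by i×m×X1×X2):
  I: [ 1  0  1  2]
  M: [ 0  1  3  1]
  [I]: (2)·1+(-1)·2 = 0
  [M]: (2)·0+(-1)·1 = -1
⇒ M^-1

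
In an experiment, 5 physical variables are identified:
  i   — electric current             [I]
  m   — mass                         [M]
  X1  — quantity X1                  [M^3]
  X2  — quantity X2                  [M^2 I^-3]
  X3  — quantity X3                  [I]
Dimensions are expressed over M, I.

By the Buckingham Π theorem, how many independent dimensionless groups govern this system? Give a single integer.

3

Dimensional matrix (M×I by i×m×X1×X2×X3):
  M: [ 0  1  3  2  0]
  I: [ 1  0  0 -3  1]
Row reduction gives pivot columns i,m; rank = 2
5 vars − rank 2 = 3 Π groups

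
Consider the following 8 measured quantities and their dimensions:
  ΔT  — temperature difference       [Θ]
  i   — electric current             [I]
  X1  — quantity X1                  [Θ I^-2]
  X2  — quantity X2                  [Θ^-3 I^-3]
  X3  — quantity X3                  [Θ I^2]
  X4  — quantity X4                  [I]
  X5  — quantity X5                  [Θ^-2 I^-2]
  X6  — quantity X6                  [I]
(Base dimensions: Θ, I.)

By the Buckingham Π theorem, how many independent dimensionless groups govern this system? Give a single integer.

Exponent matrix [Θ,I] × [ΔT,i,X1,X2,X3,X4,X5,X6]:
  Θ: [ 1  0  1 -3  1  0 -2  0]
  I: [ 0  1 -2 -3  2  1 -2  1]
Echelon form has 2 nonzero rows (pivots: ΔT,i)
n=8, r=2 ⇒ 6 dimensionless groups

6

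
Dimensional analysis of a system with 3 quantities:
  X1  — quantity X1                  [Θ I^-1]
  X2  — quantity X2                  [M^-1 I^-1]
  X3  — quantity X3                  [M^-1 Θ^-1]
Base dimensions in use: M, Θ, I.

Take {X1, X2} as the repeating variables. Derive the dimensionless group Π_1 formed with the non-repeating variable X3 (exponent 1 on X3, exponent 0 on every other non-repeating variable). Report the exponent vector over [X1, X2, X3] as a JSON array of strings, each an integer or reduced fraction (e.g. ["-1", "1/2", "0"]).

["1", "-1", "1"]

Write exponents as rows M,Θ,I / cols X1,X2,X3:
  M: [ 0 -1 -1]
  Θ: [ 1  0 -1]
  I: [-1 -1  0]
RREF → pivots at {X1,X2} ⇒ r = 2
Repeat: X1,X2; free: X3
RREF:
  r0: [   1    0   -1]
  r1: [   0    1    1]
  r2: [   0    0    0]
Fix exponent of X3 at 1; solve each RREF row for its pivot's exponent:
  r0: exp(X1) + (-1)·1 = 0 ⇒ exp(X1) = 1
  r1: exp(X2) + (1)·1 = 0 ⇒ exp(X2) = -1
Π_1 = X1 · X2^-1 · X3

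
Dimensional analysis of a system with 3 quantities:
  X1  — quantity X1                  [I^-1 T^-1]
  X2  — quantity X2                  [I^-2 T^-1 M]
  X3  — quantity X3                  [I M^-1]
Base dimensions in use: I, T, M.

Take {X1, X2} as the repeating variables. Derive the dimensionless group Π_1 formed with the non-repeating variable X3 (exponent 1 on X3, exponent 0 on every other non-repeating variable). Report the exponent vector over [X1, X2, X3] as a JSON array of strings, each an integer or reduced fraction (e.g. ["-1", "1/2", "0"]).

["-1", "1", "1"]

Exponent matrix [I,T,M] × [X1,X2,X3]:
  I: [-1 -2  1]
  T: [-1 -1  0]
  M: [ 0  1 -1]
Row reduction gives pivot columns X1,X2; rank = 2
Pivot set = {X1,X2}, free = {X3}
RREF:
  r0: [   1    0    1]
  r1: [   0    1   -1]
  r2: [   0    0    0]
Fix exponent of X3 at 1; solve each RREF row for its pivot's exponent:
  r0: exp(X1) + (1)·1 = 0 ⇒ exp(X1) = -1
  r1: exp(X2) + (-1)·1 = 0 ⇒ exp(X2) = 1
Π_1 = X1^-1 · X2 · X3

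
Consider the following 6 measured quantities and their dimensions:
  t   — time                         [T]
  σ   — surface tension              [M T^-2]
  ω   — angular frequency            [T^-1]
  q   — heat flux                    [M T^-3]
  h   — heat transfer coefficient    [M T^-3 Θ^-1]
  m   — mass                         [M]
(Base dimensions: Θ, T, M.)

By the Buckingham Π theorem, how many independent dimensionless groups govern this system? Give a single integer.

Write exponents as rows Θ,T,M / cols t,σ,ω,q,h,m:
  Θ: [ 0  0  0  0 -1  0]
  T: [ 1 -2 -1 -3 -3  0]
  M: [ 0  1  0  1  1  1]
Row reduction gives pivot columns t,σ,h; rank = 3
6 vars − rank 3 = 3 Π groups

3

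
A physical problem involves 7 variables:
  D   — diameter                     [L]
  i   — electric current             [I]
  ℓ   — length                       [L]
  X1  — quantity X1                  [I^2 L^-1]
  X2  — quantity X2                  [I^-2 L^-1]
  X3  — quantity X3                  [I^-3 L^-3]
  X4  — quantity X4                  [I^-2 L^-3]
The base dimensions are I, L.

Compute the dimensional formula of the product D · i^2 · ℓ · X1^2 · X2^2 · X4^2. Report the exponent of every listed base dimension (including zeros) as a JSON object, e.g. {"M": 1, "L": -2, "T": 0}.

Dimensional matrix (I×L by D×i×ℓ×X1×X2×X3×X4):
  I: [ 0  1  0  2 -2 -3 -2]
  L: [ 1  0  1 -1 -1 -3 -3]
  [I]: (1)·0+(2)·1+(1)·0+(2)·2+(2)·-2+(2)·-2 = -2
  [L]: (1)·1+(2)·0+(1)·1+(2)·-1+(2)·-1+(2)·-3 = -8
⇒ I^-2 L^-8

{"I": -2, "L": -8}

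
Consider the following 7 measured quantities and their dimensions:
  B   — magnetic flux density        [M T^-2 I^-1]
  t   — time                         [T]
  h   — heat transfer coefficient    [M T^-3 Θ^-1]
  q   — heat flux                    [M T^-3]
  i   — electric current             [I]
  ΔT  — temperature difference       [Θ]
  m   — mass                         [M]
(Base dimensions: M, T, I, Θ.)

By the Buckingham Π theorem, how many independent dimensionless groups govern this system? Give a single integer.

3

Dimensional matrix (M×T×I×Θ by B×t×h×q×i×ΔT×m):
  M: [ 1  0  1  1  0  0  1]
  T: [-2  1 -3 -3  0  0  0]
  I: [-1  0  0  0  1  0  0]
  Θ: [ 0  0 -1  0  0  1  0]
Row reduction gives pivot columns B,t,h,q; rank = 4
7 vars − rank 4 = 3 Π groups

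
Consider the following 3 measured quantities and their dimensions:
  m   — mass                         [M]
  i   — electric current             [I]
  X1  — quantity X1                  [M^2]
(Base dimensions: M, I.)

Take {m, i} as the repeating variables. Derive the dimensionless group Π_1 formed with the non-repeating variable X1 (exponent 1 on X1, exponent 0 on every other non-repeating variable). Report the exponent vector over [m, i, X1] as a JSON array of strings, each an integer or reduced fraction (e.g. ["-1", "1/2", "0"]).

["-2", "0", "1"]

Exponent matrix [M,I] × [m,i,X1]:
  M: [ 1  0  2]
  I: [ 0  1  0]
RREF → pivots at {m,i} ⇒ r = 2
Pivot set = {m,i}, free = {X1}
RREF:
  r0: [   1    0    2]
  r1: [   0    1    0]
Fix exponent of X1 at 1; solve each RREF row for its pivot's exponent:
  r0: exp(m) + (2)·1 = 0 ⇒ exp(m) = -2
  r1: exp(i) + (0)·1 = 0 ⇒ exp(i) = 0
Π_1 = m^-2 · X1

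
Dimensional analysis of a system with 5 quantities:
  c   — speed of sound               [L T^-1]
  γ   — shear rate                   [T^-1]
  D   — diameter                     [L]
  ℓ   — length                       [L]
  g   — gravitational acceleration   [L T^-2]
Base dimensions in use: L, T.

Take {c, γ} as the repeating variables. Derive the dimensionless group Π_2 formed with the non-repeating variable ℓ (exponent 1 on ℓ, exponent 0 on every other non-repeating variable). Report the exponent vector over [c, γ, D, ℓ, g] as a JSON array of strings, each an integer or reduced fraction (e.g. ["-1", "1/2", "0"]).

Dimensional matrix (L×T by c×γ×D×ℓ×g):
  L: [ 1  0  1  1  1]
  T: [-1 -1  0  0 -2]
Row reduction gives pivot columns c,γ; rank = 2
Pivot set = {c,γ}, free = {D,ℓ,g}
RREF:
  r0: [   1    0    1    1    1]
  r1: [   0    1   -1   -1    1]
Fix exponent of ℓ at 1, D at 0, g at 0; solve each RREF row for its pivot's exponent:
  r0: exp(c) + (1)·1 = 0 ⇒ exp(c) = -1
  r1: exp(γ) + (-1)·1 = 0 ⇒ exp(γ) = 1
Π_2 = c^-1 · γ · ℓ

["-1", "1", "0", "1", "0"]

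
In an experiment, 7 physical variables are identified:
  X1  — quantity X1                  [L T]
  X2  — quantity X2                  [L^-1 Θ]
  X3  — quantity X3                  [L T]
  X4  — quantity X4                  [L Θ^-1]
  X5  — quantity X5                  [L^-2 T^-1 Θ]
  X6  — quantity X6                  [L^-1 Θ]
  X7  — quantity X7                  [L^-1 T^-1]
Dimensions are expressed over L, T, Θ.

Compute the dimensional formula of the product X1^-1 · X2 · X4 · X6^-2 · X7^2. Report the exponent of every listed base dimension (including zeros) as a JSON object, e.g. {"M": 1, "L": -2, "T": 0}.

Exponent matrix [L,T,Θ] × [X1,X2,X3,X4,X5,X6,X7]:
  L: [ 1 -1  1  1 -2 -1 -1]
  T: [ 1  0  1  0 -1  0 -1]
  Θ: [ 0  1  0 -1  1  1  0]
  [L]: (-1)·1+(1)·-1+(1)·1+(-2)·-1+(2)·-1 = -1
  [T]: (-1)·1+(1)·0+(1)·0+(-2)·0+(2)·-1 = -3
  [Θ]: (-1)·0+(1)·1+(1)·-1+(-2)·1+(2)·0 = -2
⇒ L^-1 T^-3 Θ^-2

{"L": -1, "T": -3, "Θ": -2}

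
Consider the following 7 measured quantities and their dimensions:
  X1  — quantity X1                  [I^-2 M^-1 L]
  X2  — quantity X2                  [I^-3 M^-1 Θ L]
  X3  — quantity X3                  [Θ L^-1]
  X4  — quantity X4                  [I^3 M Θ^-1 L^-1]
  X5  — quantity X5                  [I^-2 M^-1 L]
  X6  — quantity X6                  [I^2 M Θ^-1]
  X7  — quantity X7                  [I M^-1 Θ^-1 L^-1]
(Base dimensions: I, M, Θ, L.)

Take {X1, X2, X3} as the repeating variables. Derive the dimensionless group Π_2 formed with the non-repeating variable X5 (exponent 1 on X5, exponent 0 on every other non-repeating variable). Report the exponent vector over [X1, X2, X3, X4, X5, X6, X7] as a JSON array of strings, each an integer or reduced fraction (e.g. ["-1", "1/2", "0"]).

["-1", "0", "0", "0", "1", "0", "0"]

Exponent matrix [I,M,Θ,L] × [X1,X2,X3,X4,X5,X6,X7]:
  I: [-2 -3  0  3 -2  2  1]
  M: [-1 -1  0  1 -1  1 -1]
  Θ: [ 0  1  1 -1  0 -1 -1]
  L: [ 1  1 -1 -1  1  0 -1]
Row reduction gives pivot columns X1,X2,X3; rank = 3
Repeat: X1,X2,X3; free: X4,X5,X6,X7
RREF:
  r0: [   1    0    0    0    1   -1    4]
  r1: [   0    1    0   -1    0    0   -3]
  r2: [   0    0    1    0    0   -1    2]
  r3: [   0    0    0    0    0    0    0]
Fix exponent of X5 at 1, X4 at 0, X6 at 0, X7 at 0; solve each RREF row for its pivot's exponent:
  r0: exp(X1) + (1)·1 = 0 ⇒ exp(X1) = -1
  r1: exp(X2) + (0)·1 = 0 ⇒ exp(X2) = 0
  r2: exp(X3) + (0)·1 = 0 ⇒ exp(X3) = 0
Π_2 = X1^-1 · X5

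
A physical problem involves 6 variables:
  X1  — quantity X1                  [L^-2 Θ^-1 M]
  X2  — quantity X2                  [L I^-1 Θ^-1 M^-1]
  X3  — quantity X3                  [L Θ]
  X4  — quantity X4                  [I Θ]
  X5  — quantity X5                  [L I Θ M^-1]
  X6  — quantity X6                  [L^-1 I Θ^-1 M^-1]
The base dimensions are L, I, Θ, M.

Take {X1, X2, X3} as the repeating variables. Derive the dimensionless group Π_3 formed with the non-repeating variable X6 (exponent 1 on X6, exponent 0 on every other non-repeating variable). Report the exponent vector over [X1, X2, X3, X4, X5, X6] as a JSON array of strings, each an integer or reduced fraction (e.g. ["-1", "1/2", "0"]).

["2", "1", "4", "0", "0", "1"]

Exponent matrix [L,I,Θ,M] × [X1,X2,X3,X4,X5,X6]:
  L: [-2  1  1  0  1 -1]
  I: [ 0 -1  0  1  1  1]
  Θ: [-1 -1  1  1  1 -1]
  M: [ 1 -1  0  0 -1 -1]
RREF → pivots at {X1,X2,X3} ⇒ r = 3
Pivot set = {X1,X2,X3}, free = {X4,X5,X6}
RREF:
  r0: [   1    0    0   -1   -2   -2]
  r1: [   0    1    0   -1   -1   -1]
  r2: [   0    0    1   -1   -2   -4]
  r3: [   0    0    0    0    0    0]
Fix exponent of X6 at 1, X4 at 0, X5 at 0; solve each RREF row for its pivot's exponent:
  r0: exp(X1) + (-2)·1 = 0 ⇒ exp(X1) = 2
  r1: exp(X2) + (-1)·1 = 0 ⇒ exp(X2) = 1
  r2: exp(X3) + (-4)·1 = 0 ⇒ exp(X3) = 4
Π_3 = X1^2 · X2 · X3^4 · X6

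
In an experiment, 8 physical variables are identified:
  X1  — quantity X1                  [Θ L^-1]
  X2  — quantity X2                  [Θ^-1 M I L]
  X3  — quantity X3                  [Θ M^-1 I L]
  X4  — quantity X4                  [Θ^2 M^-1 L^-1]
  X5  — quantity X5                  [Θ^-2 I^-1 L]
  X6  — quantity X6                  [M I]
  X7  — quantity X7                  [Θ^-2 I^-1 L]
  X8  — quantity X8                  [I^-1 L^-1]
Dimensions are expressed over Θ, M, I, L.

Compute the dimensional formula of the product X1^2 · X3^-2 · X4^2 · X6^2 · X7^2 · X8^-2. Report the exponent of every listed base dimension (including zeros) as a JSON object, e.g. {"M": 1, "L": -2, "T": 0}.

{"Θ": 0, "M": 2, "I": 0, "L": -2}

Exponent matrix [Θ,M,I,L] × [X1,X2,X3,X4,X5,X6,X7,X8]:
  Θ: [ 1 -1  1  2 -2  0 -2  0]
  M: [ 0  1 -1 -1  0  1  0  0]
  I: [ 0  1  1  0 -1  1 -1 -1]
  L: [-1  1  1 -1  1  0  1 -1]
  [Θ]: (2)·1+(-2)·1+(2)·2+(2)·0+(2)·-2+(-2)·0 = 0
  [M]: (2)·0+(-2)·-1+(2)·-1+(2)·1+(2)·0+(-2)·0 = 2
  [I]: (2)·0+(-2)·1+(2)·0+(2)·1+(2)·-1+(-2)·-1 = 0
  [L]: (2)·-1+(-2)·1+(2)·-1+(2)·0+(2)·1+(-2)·-1 = -2
⇒ M^2 L^-2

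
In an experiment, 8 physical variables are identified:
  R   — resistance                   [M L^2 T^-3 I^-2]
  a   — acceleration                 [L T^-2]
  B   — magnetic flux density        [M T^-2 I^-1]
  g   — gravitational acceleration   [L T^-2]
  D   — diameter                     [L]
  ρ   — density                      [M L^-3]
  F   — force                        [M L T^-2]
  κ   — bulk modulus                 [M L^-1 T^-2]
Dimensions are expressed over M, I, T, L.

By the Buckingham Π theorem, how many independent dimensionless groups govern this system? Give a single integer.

Exponent matrix [M,I,T,L] × [R,a,B,g,D,ρ,F,κ]:
  M: [ 1  0  1  0  0  1  1  1]
  I: [-2  0 -1  0  0  0  0  0]
  T: [-3 -2 -2 -2  0  0 -2 -2]
  L: [ 2  1  0  1  1 -3  1 -1]
RREF → pivots at {R,a,B,D} ⇒ r = 4
Π count = n − r = 8 − 4 = 4

4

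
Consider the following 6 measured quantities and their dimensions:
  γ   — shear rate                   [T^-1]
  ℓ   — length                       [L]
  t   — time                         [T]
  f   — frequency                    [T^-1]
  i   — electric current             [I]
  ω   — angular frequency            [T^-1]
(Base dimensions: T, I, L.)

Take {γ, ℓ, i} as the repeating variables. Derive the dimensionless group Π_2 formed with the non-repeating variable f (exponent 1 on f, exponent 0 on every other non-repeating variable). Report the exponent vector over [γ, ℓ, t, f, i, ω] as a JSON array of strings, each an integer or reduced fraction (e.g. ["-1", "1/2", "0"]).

Write exponents as rows T,I,L / cols γ,ℓ,t,f,i,ω:
  T: [-1  0  1 -1  0 -1]
  I: [ 0  0  0  0  1  0]
  L: [ 0  1  0  0  0  0]
Echelon form has 3 nonzero rows (pivots: γ,ℓ,i)
Repeat: γ,ℓ,i; free: t,f,ω
RREF:
  r0: [   1    0   -1    1    0    1]
  r1: [   0    1    0    0    0    0]
  r2: [   0    0    0    0    1    0]
Fix exponent of f at 1, t at 0, ω at 0; solve each RREF row for its pivot's exponent:
  r0: exp(γ) + (1)·1 = 0 ⇒ exp(γ) = -1
  r1: exp(ℓ) + (0)·1 = 0 ⇒ exp(ℓ) = 0
  r2: exp(i) + (0)·1 = 0 ⇒ exp(i) = 0
Π_2 = γ^-1 · f

["-1", "0", "0", "1", "0", "0"]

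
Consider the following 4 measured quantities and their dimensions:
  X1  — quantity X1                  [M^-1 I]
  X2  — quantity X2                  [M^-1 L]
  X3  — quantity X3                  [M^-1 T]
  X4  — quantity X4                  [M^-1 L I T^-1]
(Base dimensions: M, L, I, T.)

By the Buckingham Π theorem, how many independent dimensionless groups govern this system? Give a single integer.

Dimensional matrix (M×L×I×T by X1×X2×X3×X4):
  M: [-1 -1 -1 -1]
  L: [ 0  1  0  1]
  I: [ 1  0  0  1]
  T: [ 0  0  1 -1]
Echelon form has 3 nonzero rows (pivots: X1,X2,X3)
Π count = n − r = 4 − 3 = 1

1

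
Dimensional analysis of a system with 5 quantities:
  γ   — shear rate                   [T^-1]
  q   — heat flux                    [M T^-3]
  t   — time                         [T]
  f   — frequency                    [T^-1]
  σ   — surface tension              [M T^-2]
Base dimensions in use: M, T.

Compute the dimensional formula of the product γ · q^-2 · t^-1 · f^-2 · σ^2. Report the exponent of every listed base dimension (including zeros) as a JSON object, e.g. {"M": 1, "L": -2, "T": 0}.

Dimensional matrix (M×T by γ×q×t×f×σ):
  M: [ 0  1  0  0  1]
  T: [-1 -3  1 -1 -2]
  [M]: (1)·0+(-2)·1+(-1)·0+(-2)·0+(2)·1 = 0
  [T]: (1)·-1+(-2)·-3+(-1)·1+(-2)·-1+(2)·-2 = 2
⇒ T^2

{"M": 0, "T": 2}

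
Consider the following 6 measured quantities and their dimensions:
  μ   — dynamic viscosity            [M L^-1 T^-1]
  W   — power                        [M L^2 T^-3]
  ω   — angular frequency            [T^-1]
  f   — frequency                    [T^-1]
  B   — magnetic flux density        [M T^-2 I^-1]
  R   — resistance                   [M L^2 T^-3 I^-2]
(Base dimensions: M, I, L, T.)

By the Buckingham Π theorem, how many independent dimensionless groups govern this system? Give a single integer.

Dimensional matrix (M×I×L×T by μ×W×ω×f×B×R):
  M: [ 1  1  0  0  1  1]
  I: [ 0  0  0  0 -1 -2]
  L: [-1  2  0  0  0  2]
  T: [-1 -3 -1 -1 -2 -3]
Row reduction gives pivot columns μ,W,ω,B; rank = 4
n=6, r=4 ⇒ 2 dimensionless groups

2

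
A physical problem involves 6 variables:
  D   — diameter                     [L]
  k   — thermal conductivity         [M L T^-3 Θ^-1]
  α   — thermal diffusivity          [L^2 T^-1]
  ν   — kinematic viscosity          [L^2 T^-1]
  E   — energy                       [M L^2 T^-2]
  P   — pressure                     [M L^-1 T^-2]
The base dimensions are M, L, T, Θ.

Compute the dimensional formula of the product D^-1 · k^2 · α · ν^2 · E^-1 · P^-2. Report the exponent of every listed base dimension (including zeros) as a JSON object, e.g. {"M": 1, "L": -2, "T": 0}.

{"M": -1, "L": 7, "T": -3, "Θ": -2}

Write exponents as rows M,L,T,Θ / cols D,k,α,ν,E,P:
  M: [ 0  1  0  0  1  1]
  L: [ 1  1  2  2  2 -1]
  T: [ 0 -3 -1 -1 -2 -2]
  Θ: [ 0 -1  0  0  0  0]
  [M]: (-1)·0+(2)·1+(1)·0+(2)·0+(-1)·1+(-2)·1 = -1
  [L]: (-1)·1+(2)·1+(1)·2+(2)·2+(-1)·2+(-2)·-1 = 7
  [T]: (-1)·0+(2)·-3+(1)·-1+(2)·-1+(-1)·-2+(-2)·-2 = -3
  [Θ]: (-1)·0+(2)·-1+(1)·0+(2)·0+(-1)·0+(-2)·0 = -2
⇒ M^-1 L^7 T^-3 Θ^-2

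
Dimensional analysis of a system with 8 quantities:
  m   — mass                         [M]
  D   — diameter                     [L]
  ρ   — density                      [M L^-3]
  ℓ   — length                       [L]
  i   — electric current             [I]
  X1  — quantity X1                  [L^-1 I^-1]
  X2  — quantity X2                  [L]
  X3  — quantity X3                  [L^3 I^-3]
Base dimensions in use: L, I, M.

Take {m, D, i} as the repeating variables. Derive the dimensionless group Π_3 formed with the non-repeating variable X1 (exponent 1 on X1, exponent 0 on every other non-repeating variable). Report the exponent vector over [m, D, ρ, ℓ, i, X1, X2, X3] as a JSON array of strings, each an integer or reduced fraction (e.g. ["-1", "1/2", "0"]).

["0", "1", "0", "0", "1", "1", "0", "0"]

Dimensional matrix (L×I×M by m×D×ρ×ℓ×i×X1×X2×X3):
  L: [ 0  1 -3  1  0 -1  1  3]
  I: [ 0  0  0  0  1 -1  0 -3]
  M: [ 1  0  1  0  0  0  0  0]
Row reduction gives pivot columns m,D,i; rank = 3
Repeat: m,D,i; free: ρ,ℓ,X1,X2,X3
RREF:
  r0: [   1    0    1    0    0    0    0    0]
  r1: [   0    1   -3    1    0   -1    1    3]
  r2: [   0    0    0    0    1   -1    0   -3]
Fix exponent of X1 at 1, ρ at 0, ℓ at 0, X2 at 0, X3 at 0; solve each RREF row for its pivot's exponent:
  r0: exp(m) + (0)·1 = 0 ⇒ exp(m) = 0
  r1: exp(D) + (-1)·1 = 0 ⇒ exp(D) = 1
  r2: exp(i) + (-1)·1 = 0 ⇒ exp(i) = 1
Π_3 = D · i · X1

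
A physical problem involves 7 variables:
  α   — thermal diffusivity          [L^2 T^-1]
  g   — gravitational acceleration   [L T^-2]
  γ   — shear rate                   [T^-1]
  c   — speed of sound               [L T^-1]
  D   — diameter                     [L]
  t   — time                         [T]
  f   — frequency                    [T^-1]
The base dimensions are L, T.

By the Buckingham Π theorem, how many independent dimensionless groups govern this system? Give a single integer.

5

Exponent matrix [L,T] × [α,g,γ,c,D,t,f]:
  L: [ 2  1  0  1  1  0  0]
  T: [-1 -2 -1 -1  0  1 -1]
Echelon form has 2 nonzero rows (pivots: α,g)
n=7, r=2 ⇒ 5 dimensionless groups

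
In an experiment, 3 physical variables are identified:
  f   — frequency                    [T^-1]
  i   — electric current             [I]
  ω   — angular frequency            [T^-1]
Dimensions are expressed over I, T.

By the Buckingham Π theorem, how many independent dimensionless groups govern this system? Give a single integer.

Dimensional matrix (I×T by f×i×ω):
  I: [ 0  1  0]
  T: [-1  0 -1]
Row reduction gives pivot columns f,i; rank = 2
Π count = n − r = 3 − 2 = 1

1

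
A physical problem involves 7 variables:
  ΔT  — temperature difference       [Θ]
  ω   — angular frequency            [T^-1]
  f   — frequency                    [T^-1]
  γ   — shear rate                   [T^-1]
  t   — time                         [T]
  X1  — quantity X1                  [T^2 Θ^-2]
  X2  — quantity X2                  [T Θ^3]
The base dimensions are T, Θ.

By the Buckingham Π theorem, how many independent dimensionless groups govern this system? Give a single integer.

5

Exponent matrix [T,Θ] × [ΔT,ω,f,γ,t,X1,X2]:
  T: [ 0 -1 -1 -1  1  2  1]
  Θ: [ 1  0  0  0  0 -2  3]
Row reduction gives pivot columns ΔT,ω; rank = 2
7 vars − rank 2 = 5 Π groups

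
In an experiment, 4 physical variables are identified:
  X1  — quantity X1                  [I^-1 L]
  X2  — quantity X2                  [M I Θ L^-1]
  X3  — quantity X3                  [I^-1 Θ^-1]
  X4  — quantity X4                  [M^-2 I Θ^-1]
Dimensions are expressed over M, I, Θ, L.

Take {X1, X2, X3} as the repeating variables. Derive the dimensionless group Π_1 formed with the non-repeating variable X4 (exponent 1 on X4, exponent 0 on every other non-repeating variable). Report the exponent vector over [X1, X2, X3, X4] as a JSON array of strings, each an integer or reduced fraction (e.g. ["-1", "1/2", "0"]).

["2", "2", "1", "1"]

Write exponents as rows M,I,Θ,L / cols X1,X2,X3,X4:
  M: [ 0  1  0 -2]
  I: [-1  1 -1  1]
  Θ: [ 0  1 -1 -1]
  L: [ 1 -1  0  0]
Echelon form has 3 nonzero rows (pivots: X1,X2,X3)
Repeat: X1,X2,X3; free: X4
RREF:
  r0: [   1    0    0   -2]
  r1: [   0    1    0   -2]
  r2: [   0    0    1   -1]
  r3: [   0    0    0    0]
Fix exponent of X4 at 1; solve each RREF row for its pivot's exponent:
  r0: exp(X1) + (-2)·1 = 0 ⇒ exp(X1) = 2
  r1: exp(X2) + (-2)·1 = 0 ⇒ exp(X2) = 2
  r2: exp(X3) + (-1)·1 = 0 ⇒ exp(X3) = 1
Π_1 = X1^2 · X2^2 · X3 · X4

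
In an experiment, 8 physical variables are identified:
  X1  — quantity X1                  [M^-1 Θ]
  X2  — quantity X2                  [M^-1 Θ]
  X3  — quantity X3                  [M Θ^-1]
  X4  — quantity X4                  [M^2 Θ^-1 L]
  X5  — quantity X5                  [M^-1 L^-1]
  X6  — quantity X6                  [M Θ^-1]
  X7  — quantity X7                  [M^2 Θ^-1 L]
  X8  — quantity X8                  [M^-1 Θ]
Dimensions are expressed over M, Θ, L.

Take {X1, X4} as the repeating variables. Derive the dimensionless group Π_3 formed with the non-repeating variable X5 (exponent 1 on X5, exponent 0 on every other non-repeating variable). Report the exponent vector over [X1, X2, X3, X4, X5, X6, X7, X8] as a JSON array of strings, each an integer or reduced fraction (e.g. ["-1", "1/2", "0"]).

Dimensional matrix (M×Θ×L by X1×X2×X3×X4×X5×X6×X7×X8):
  M: [-1 -1  1  2 -1  1  2 -1]
  Θ: [ 1  1 -1 -1  0 -1 -1  1]
  L: [ 0  0  0  1 -1  0  1  0]
Row reduction gives pivot columns X1,X4; rank = 2
Pivot set = {X1,X4}, free = {X2,X3,X5,X6,X7,X8}
RREF:
  r0: [   1    1   -1    0   -1   -1    0    1]
  r1: [   0    0    0    1   -1    0    1    0]
  r2: [   0    0    0    0    0    0    0    0]
Fix exponent of X5 at 1, X2 at 0, X3 at 0, X6 at 0, X7 at 0, X8 at 0; solve each RREF row for its pivot's exponent:
  r0: exp(X1) + (-1)·1 = 0 ⇒ exp(X1) = 1
  r1: exp(X4) + (-1)·1 = 0 ⇒ exp(X4) = 1
Π_3 = X1 · X4 · X5

["1", "0", "0", "1", "1", "0", "0", "0"]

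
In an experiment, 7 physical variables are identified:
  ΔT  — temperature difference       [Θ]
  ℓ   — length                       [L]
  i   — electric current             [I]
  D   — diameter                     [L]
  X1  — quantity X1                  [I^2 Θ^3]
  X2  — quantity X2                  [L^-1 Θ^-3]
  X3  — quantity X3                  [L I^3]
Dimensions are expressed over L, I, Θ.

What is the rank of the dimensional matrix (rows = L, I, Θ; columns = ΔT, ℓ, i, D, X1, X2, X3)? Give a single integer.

3

Exponent matrix [L,I,Θ] × [ΔT,ℓ,i,D,X1,X2,X3]:
  L: [ 0  1  0  1  0 -1  1]
  I: [ 0  0  1  0  2  0  3]
  Θ: [ 1  0  0  0  3 -3  0]
RREF → pivots at {ΔT,ℓ,i} ⇒ r = 3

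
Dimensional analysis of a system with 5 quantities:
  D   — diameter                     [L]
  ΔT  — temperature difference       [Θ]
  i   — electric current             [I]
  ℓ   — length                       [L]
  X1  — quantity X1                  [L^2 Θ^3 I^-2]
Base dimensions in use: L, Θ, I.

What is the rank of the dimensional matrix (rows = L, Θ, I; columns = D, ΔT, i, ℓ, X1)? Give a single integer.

Exponent matrix [L,Θ,I] × [D,ΔT,i,ℓ,X1]:
  L: [ 1  0  0  1  2]
  Θ: [ 0  1  0  0  3]
  I: [ 0  0  1  0 -2]
Row reduction gives pivot columns D,ΔT,i; rank = 3

3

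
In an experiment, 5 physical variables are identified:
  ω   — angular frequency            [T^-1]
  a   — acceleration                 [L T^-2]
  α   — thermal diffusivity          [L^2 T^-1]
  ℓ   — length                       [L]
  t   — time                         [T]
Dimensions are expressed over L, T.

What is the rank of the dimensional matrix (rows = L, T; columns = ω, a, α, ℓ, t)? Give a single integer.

2

Dimensional matrix (L×T by ω×a×α×ℓ×t):
  L: [ 0  1  2  1  0]
  T: [-1 -2 -1  0  1]
Row reduction gives pivot columns ω,a; rank = 2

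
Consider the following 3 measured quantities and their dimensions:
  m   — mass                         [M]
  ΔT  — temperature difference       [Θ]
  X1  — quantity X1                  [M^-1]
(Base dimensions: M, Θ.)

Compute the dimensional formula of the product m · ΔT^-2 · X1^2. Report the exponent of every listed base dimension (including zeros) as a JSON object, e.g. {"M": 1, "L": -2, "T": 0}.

{"M": -1, "Θ": -2}

Exponent matrix [M,Θ] × [m,ΔT,X1]:
  M: [ 1  0 -1]
  Θ: [ 0  1  0]
  [M]: (1)·1+(-2)·0+(2)·-1 = -1
  [Θ]: (1)·0+(-2)·1+(2)·0 = -2
⇒ M^-1 Θ^-2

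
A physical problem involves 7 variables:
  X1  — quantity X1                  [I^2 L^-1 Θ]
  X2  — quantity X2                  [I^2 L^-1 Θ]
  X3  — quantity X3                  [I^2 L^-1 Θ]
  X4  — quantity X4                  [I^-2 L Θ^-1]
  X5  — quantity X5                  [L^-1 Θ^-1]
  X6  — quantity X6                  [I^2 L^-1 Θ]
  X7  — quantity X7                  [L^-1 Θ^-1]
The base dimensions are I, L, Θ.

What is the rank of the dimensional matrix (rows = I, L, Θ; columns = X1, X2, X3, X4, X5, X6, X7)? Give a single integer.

Dimensional matrix (I×L×Θ by X1×X2×X3×X4×X5×X6×X7):
  I: [ 2  2  2 -2  0  2  0]
  L: [-1 -1 -1  1 -1 -1 -1]
  Θ: [ 1  1  1 -1 -1  1 -1]
Echelon form has 2 nonzero rows (pivots: X1,X5)

2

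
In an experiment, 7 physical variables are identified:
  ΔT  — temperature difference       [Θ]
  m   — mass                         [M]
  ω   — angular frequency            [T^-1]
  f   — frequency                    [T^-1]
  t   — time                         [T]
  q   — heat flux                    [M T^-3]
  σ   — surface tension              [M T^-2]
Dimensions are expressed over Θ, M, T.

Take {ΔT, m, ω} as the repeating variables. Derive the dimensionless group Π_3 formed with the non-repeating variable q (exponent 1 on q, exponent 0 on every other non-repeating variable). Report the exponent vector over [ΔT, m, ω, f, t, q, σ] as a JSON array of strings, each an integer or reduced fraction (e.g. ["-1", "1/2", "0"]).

["0", "-1", "-3", "0", "0", "1", "0"]

Dimensional matrix (Θ×M×T by ΔT×m×ω×f×t×q×σ):
  Θ: [ 1  0  0  0  0  0  0]
  M: [ 0  1  0  0  0  1  1]
  T: [ 0  0 -1 -1  1 -3 -2]
RREF → pivots at {ΔT,m,ω} ⇒ r = 3
Repeat: ΔT,m,ω; free: f,t,q,σ
RREF:
  r0: [   1    0    0    0    0    0    0]
  r1: [   0    1    0    0    0    1    1]
  r2: [   0    0    1    1   -1    3    2]
Fix exponent of q at 1, f at 0, t at 0, σ at 0; solve each RREF row for its pivot's exponent:
  r0: exp(ΔT) + (0)·1 = 0 ⇒ exp(ΔT) = 0
  r1: exp(m) + (1)·1 = 0 ⇒ exp(m) = -1
  r2: exp(ω) + (3)·1 = 0 ⇒ exp(ω) = -3
Π_3 = m^-1 · ω^-3 · q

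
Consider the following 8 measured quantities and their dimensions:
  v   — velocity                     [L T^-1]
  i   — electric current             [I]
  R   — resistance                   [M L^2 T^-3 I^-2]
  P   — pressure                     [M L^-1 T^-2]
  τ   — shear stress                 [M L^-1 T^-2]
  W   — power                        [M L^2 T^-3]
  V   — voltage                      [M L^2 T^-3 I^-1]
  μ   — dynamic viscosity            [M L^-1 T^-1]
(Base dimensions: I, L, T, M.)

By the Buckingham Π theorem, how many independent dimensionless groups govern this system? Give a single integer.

Dimensional matrix (I×L×T×M by v×i×R×P×τ×W×V×μ):
  I: [ 0  1 -2  0  0  0 -1  0]
  L: [ 1  0  2 -1 -1  2  2 -1]
  T: [-1  0 -3 -2 -2 -3 -3 -1]
  M: [ 0  0  1  1  1  1  1  1]
RREF → pivots at {v,i,R,P} ⇒ r = 4
Π count = n − r = 8 − 4 = 4

4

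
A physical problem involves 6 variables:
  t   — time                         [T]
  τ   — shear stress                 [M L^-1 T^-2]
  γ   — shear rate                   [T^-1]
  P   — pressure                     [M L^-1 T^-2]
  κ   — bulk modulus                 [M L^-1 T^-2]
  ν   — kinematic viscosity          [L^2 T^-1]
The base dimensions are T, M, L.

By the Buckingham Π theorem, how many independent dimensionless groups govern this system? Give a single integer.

Dimensional matrix (T×M×L by t×τ×γ×P×κ×ν):
  T: [ 1 -2 -1 -2 -2 -1]
  M: [ 0  1  0  1  1  0]
  L: [ 0 -1  0 -1 -1  2]
RREF → pivots at {t,τ,ν} ⇒ r = 3
n=6, r=3 ⇒ 3 dimensionless groups

3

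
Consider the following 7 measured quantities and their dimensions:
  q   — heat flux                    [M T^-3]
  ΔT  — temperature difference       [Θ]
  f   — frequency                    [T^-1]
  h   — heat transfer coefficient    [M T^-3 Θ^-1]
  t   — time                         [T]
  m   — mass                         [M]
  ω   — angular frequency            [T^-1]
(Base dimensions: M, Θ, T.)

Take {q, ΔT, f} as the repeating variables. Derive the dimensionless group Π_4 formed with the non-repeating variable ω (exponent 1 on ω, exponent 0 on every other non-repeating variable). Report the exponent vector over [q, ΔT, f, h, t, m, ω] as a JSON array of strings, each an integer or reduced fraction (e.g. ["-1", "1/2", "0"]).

["0", "0", "-1", "0", "0", "0", "1"]

Write exponents as rows M,Θ,T / cols q,ΔT,f,h,t,m,ω:
  M: [ 1  0  0  1  0  1  0]
  Θ: [ 0  1  0 -1  0  0  0]
  T: [-3  0 -1 -3  1  0 -1]
RREF → pivots at {q,ΔT,f} ⇒ r = 3
Pivot set = {q,ΔT,f}, free = {h,t,m,ω}
RREF:
  r0: [   1    0    0    1    0    1    0]
  r1: [   0    1    0   -1    0    0    0]
  r2: [   0    0    1    0   -1   -3    1]
Fix exponent of ω at 1, h at 0, t at 0, m at 0; solve each RREF row for its pivot's exponent:
  r0: exp(q) + (0)·1 = 0 ⇒ exp(q) = 0
  r1: exp(ΔT) + (0)·1 = 0 ⇒ exp(ΔT) = 0
  r2: exp(f) + (1)·1 = 0 ⇒ exp(f) = -1
Π_4 = f^-1 · ω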